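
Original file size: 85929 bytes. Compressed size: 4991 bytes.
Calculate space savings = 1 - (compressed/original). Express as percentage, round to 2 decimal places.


ratio = compressed/original = 4991/85929 = 0.058083
savings = 1 - ratio = 1 - 0.058083 = 0.941917
as a percentage: 0.941917 * 100 = 94.19%

Space savings = 1 - 4991/85929 = 94.19%


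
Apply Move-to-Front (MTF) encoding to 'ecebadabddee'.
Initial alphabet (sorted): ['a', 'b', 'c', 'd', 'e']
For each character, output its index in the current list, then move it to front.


MTF encoding:
'e': index 4 in ['a', 'b', 'c', 'd', 'e'] -> ['e', 'a', 'b', 'c', 'd']
'c': index 3 in ['e', 'a', 'b', 'c', 'd'] -> ['c', 'e', 'a', 'b', 'd']
'e': index 1 in ['c', 'e', 'a', 'b', 'd'] -> ['e', 'c', 'a', 'b', 'd']
'b': index 3 in ['e', 'c', 'a', 'b', 'd'] -> ['b', 'e', 'c', 'a', 'd']
'a': index 3 in ['b', 'e', 'c', 'a', 'd'] -> ['a', 'b', 'e', 'c', 'd']
'd': index 4 in ['a', 'b', 'e', 'c', 'd'] -> ['d', 'a', 'b', 'e', 'c']
'a': index 1 in ['d', 'a', 'b', 'e', 'c'] -> ['a', 'd', 'b', 'e', 'c']
'b': index 2 in ['a', 'd', 'b', 'e', 'c'] -> ['b', 'a', 'd', 'e', 'c']
'd': index 2 in ['b', 'a', 'd', 'e', 'c'] -> ['d', 'b', 'a', 'e', 'c']
'd': index 0 in ['d', 'b', 'a', 'e', 'c'] -> ['d', 'b', 'a', 'e', 'c']
'e': index 3 in ['d', 'b', 'a', 'e', 'c'] -> ['e', 'd', 'b', 'a', 'c']
'e': index 0 in ['e', 'd', 'b', 'a', 'c'] -> ['e', 'd', 'b', 'a', 'c']


Output: [4, 3, 1, 3, 3, 4, 1, 2, 2, 0, 3, 0]


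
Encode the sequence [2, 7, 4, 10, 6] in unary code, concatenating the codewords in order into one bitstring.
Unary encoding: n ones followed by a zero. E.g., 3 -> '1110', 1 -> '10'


Encode each number as n ones followed by a terminating 0:
  2 -> 110 (3 bits)
  7 -> 11111110 (8 bits)
  4 -> 11110 (5 bits)
  10 -> 11111111110 (11 bits)
  6 -> 1111110 (7 bits)
Total length = 3 + 8 + 5 + 11 + 7 = 34 bits.

Unary([2, 7, 4, 10, 6]) = 1101111111011110111111111101111110 (34 bits)


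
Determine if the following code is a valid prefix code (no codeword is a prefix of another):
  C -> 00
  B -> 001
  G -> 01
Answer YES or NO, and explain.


Checking each pair (does one codeword prefix another?):
  C='00' vs B='001': prefix -- VIOLATION

NO -- this is NOT a valid prefix code. C (00) is a prefix of B (001).


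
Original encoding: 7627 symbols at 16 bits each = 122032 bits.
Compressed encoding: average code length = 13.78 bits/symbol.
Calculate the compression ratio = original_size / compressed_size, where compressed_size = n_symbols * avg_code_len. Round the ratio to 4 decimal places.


original_size = n_symbols * orig_bits = 7627 * 16 = 122032 bits
compressed_size = n_symbols * avg_code_len = 7627 * 13.78 = 105100.06 bits
ratio = original_size / compressed_size = 122032 / 105100.06 = 1.1611

Compression ratio = 1.1611


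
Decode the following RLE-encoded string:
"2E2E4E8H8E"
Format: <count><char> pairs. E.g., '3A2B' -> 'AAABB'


Expanding each <count><char> pair:
  2E -> 'EE'
  2E -> 'EE'
  4E -> 'EEEE'
  8H -> 'HHHHHHHH'
  8E -> 'EEEEEEEE'

Decoded = EEEEEEEEHHHHHHHHEEEEEEEE


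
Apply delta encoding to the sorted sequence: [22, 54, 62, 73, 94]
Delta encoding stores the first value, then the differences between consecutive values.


First value: 22
Deltas:
  54 - 22 = 32
  62 - 54 = 8
  73 - 62 = 11
  94 - 73 = 21


Delta encoded: [22, 32, 8, 11, 21]


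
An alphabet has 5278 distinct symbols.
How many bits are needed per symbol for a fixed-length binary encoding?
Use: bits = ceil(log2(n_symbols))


log2(5278) = 12.3658
Bracket: 2^12 = 4096 < 5278 <= 2^13 = 8192
So ceil(log2(5278)) = 13

bits = ceil(log2(5278)) = ceil(12.3658) = 13 bits


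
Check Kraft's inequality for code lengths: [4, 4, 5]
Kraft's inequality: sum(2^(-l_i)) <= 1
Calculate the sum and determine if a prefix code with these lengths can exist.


Sum = 2^(-4) + 2^(-4) + 2^(-5)
    = 0.0625 + 0.0625 + 0.03125
    = 5/32 = 0.15625
Since 0.15625 <= 1, Kraft's inequality IS satisfied.
A prefix code with these lengths CAN exist.

Kraft sum = 0.15625. Satisfied.


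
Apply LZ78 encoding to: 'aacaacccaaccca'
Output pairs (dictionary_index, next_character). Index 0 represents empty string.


LZ78 encoding steps:
Dictionary: {0: ''}
Step 1: w='' (idx 0), next='a' -> output (0, 'a'), add 'a' as idx 1
Step 2: w='a' (idx 1), next='c' -> output (1, 'c'), add 'ac' as idx 2
Step 3: w='a' (idx 1), next='a' -> output (1, 'a'), add 'aa' as idx 3
Step 4: w='' (idx 0), next='c' -> output (0, 'c'), add 'c' as idx 4
Step 5: w='c' (idx 4), next='c' -> output (4, 'c'), add 'cc' as idx 5
Step 6: w='aa' (idx 3), next='c' -> output (3, 'c'), add 'aac' as idx 6
Step 7: w='cc' (idx 5), next='a' -> output (5, 'a'), add 'cca' as idx 7


Encoded: [(0, 'a'), (1, 'c'), (1, 'a'), (0, 'c'), (4, 'c'), (3, 'c'), (5, 'a')]


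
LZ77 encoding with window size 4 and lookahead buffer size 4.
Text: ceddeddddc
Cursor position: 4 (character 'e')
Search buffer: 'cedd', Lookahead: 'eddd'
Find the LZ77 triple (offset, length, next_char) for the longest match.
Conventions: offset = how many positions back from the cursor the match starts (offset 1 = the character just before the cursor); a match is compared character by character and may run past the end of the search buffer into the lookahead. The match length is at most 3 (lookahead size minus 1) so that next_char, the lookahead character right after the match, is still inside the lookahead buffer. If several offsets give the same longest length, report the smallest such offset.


Try each offset into the search buffer:
  offset=1 (pos 3, char 'd'): match length 0
  offset=2 (pos 2, char 'd'): match length 0
  offset=3 (pos 1, char 'e'): match length 3
  offset=4 (pos 0, char 'c'): match length 0
Longest match has length 3 at offset 3.
next_char = character at position 4 + 3 = 7 -> 'd'

Best match: offset=3, length=3 (matching 'edd' starting at position 1)
LZ77 triple: (3, 3, 'd')


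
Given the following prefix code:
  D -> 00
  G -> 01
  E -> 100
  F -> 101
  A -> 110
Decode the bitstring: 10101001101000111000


Decoding step by step:
Bits 101 -> F
Bits 01 -> G
Bits 00 -> D
Bits 110 -> A
Bits 100 -> E
Bits 01 -> G
Bits 110 -> A
Bits 00 -> D


Decoded message: FGDAEGAD


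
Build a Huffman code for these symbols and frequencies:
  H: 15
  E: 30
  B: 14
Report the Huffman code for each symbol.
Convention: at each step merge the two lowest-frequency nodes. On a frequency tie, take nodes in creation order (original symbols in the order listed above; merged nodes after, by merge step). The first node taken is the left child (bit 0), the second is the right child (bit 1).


Huffman tree construction:
Step 1: Merge B(14) + H(15) = 29
Step 2: Merge (B+H)(29) + E(30) = 59
Read each symbol's code off the tree from the root (left child = 0, right child = 1).

Codes:
  H: 01 (length 2)
  E: 1 (length 1)
  B: 00 (length 2)
Average code length: 88/59 = 1.4915 bits/symbol


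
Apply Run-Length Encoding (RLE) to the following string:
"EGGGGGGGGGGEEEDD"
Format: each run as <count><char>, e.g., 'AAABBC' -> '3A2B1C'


Scanning runs left to right:
  i=0: run of 'E' x 1 -> '1E'
  i=1: run of 'G' x 10 -> '10G'
  i=11: run of 'E' x 3 -> '3E'
  i=14: run of 'D' x 2 -> '2D'

RLE = 1E10G3E2D


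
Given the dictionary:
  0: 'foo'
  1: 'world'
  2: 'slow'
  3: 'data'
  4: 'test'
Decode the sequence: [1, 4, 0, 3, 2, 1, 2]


Look up each index in the dictionary:
  1 -> 'world'
  4 -> 'test'
  0 -> 'foo'
  3 -> 'data'
  2 -> 'slow'
  1 -> 'world'
  2 -> 'slow'

Decoded: "world test foo data slow world slow"


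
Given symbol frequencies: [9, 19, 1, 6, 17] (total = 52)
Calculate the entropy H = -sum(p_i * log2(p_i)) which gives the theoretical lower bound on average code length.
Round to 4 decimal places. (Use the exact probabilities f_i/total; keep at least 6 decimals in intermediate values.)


Per-symbol terms -p_i * log2(p_i) with p_i = f_i/52:
  p = 9/52 = 0.173077: log2(p) = -2.530515, -p*log2(p) = 0.437974
  p = 19/52 = 0.365385: log2(p) = -1.452512, -p*log2(p) = 0.530726
  p = 1/52 = 0.019231: log2(p) = -5.700440, -p*log2(p) = 0.109624
  p = 6/52 = 0.115385: log2(p) = -3.115477, -p*log2(p) = 0.359478
  p = 17/52 = 0.326923: log2(p) = -1.612977, -p*log2(p) = 0.527319
H = 0.437974 + 0.530726 + 0.109624 + 0.359478 + 0.527319 = 1.965121

H = 1.9651 bits/symbol


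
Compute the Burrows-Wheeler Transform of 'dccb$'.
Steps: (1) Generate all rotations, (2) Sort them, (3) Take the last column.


Rotations (sorted):
  0: $dccb -> last char: b
  1: b$dcc -> last char: c
  2: cb$dc -> last char: c
  3: ccb$d -> last char: d
  4: dccb$ -> last char: $


BWT = bccd$


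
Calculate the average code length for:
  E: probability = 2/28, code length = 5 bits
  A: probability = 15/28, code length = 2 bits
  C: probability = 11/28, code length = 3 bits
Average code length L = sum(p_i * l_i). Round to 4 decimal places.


Weighted contributions p_i * l_i:
  E: (2/28) * 5 = 10/28
  A: (15/28) * 2 = 30/28
  C: (11/28) * 3 = 33/28
Sum = (10 + 30 + 33)/28 = 73/28

L = 73/28 = 2.6071 bits/symbol


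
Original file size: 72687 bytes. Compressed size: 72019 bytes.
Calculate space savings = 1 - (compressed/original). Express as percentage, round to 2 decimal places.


ratio = compressed/original = 72019/72687 = 0.99081
savings = 1 - ratio = 1 - 0.99081 = 0.00919
as a percentage: 0.00919 * 100 = 0.92%

Space savings = 1 - 72019/72687 = 0.92%


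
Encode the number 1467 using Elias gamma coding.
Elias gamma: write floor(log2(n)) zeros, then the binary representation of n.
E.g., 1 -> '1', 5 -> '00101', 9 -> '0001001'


num_bits = floor(log2(1467)) + 1 = 11
leading_zeros = num_bits - 1 = 10
binary(1467) = 10110111011

Elias gamma(1467) = '0000000000' + '10110111011' = 000000000010110111011 (21 bits)


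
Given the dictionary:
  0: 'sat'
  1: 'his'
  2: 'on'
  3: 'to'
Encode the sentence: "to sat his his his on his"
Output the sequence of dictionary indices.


Look up each word in the dictionary:
  'to' -> 3
  'sat' -> 0
  'his' -> 1
  'his' -> 1
  'his' -> 1
  'on' -> 2
  'his' -> 1

Encoded: [3, 0, 1, 1, 1, 2, 1]


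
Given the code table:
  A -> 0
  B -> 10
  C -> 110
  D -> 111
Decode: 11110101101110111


Decoding:
111 -> D
10 -> B
10 -> B
110 -> C
111 -> D
0 -> A
111 -> D


Result: DBBCDAD


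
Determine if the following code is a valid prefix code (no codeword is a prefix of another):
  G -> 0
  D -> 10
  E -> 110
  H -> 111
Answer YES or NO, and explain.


Checking each pair (does one codeword prefix another?):
  G='0' vs D='10': no prefix
  G='0' vs E='110': no prefix
  G='0' vs H='111': no prefix
  D='10' vs G='0': no prefix
  D='10' vs E='110': no prefix
  D='10' vs H='111': no prefix
  E='110' vs G='0': no prefix
  E='110' vs D='10': no prefix
  E='110' vs H='111': no prefix
  H='111' vs G='0': no prefix
  H='111' vs D='10': no prefix
  H='111' vs E='110': no prefix
No violation found over all pairs.

YES -- this is a valid prefix code. No codeword is a prefix of any other codeword.


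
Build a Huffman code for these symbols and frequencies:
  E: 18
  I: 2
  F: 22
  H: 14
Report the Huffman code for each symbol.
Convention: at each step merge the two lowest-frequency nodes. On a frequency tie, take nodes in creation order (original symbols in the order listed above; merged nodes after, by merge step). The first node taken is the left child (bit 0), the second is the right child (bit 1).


Huffman tree construction:
Step 1: Merge I(2) + H(14) = 16
Step 2: Merge (I+H)(16) + E(18) = 34
Step 3: Merge F(22) + ((I+H)+E)(34) = 56
Read each symbol's code off the tree from the root (left child = 0, right child = 1).

Codes:
  E: 11 (length 2)
  I: 100 (length 3)
  F: 0 (length 1)
  H: 101 (length 3)
Average code length: 106/56 = 1.8929 bits/symbol


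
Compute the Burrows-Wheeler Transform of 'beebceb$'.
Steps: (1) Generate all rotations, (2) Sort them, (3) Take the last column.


Rotations (sorted):
  0: $beebceb -> last char: b
  1: b$beebce -> last char: e
  2: bceb$bee -> last char: e
  3: beebceb$ -> last char: $
  4: ceb$beeb -> last char: b
  5: eb$beebc -> last char: c
  6: ebceb$be -> last char: e
  7: eebceb$b -> last char: b


BWT = bee$bceb


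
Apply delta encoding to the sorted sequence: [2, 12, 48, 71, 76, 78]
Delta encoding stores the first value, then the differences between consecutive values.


First value: 2
Deltas:
  12 - 2 = 10
  48 - 12 = 36
  71 - 48 = 23
  76 - 71 = 5
  78 - 76 = 2


Delta encoded: [2, 10, 36, 23, 5, 2]


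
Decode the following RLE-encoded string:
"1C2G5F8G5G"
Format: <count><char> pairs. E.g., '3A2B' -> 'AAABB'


Expanding each <count><char> pair:
  1C -> 'C'
  2G -> 'GG'
  5F -> 'FFFFF'
  8G -> 'GGGGGGGG'
  5G -> 'GGGGG'

Decoded = CGGFFFFFGGGGGGGGGGGGG


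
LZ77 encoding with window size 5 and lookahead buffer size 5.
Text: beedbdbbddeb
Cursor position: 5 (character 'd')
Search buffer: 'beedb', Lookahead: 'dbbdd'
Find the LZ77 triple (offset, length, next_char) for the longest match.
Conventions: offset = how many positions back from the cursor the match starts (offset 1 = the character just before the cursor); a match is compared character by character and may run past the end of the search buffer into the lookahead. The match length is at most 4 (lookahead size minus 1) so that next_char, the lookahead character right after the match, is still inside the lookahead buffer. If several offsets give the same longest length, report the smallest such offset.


Try each offset into the search buffer:
  offset=1 (pos 4, char 'b'): match length 0
  offset=2 (pos 3, char 'd'): match length 2
  offset=3 (pos 2, char 'e'): match length 0
  offset=4 (pos 1, char 'e'): match length 0
  offset=5 (pos 0, char 'b'): match length 0
Longest match has length 2 at offset 2.
next_char = character at position 5 + 2 = 7 -> 'b'

Best match: offset=2, length=2 (matching 'db' starting at position 3)
LZ77 triple: (2, 2, 'b')


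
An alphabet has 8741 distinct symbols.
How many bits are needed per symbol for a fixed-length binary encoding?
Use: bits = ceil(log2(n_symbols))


log2(8741) = 13.0936
Bracket: 2^13 = 8192 < 8741 <= 2^14 = 16384
So ceil(log2(8741)) = 14

bits = ceil(log2(8741)) = ceil(13.0936) = 14 bits


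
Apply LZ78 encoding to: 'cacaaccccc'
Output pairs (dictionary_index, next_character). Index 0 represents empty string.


LZ78 encoding steps:
Dictionary: {0: ''}
Step 1: w='' (idx 0), next='c' -> output (0, 'c'), add 'c' as idx 1
Step 2: w='' (idx 0), next='a' -> output (0, 'a'), add 'a' as idx 2
Step 3: w='c' (idx 1), next='a' -> output (1, 'a'), add 'ca' as idx 3
Step 4: w='a' (idx 2), next='c' -> output (2, 'c'), add 'ac' as idx 4
Step 5: w='c' (idx 1), next='c' -> output (1, 'c'), add 'cc' as idx 5
Step 6: w='cc' (idx 5), end of input -> output (5, '')


Encoded: [(0, 'c'), (0, 'a'), (1, 'a'), (2, 'c'), (1, 'c'), (5, '')]


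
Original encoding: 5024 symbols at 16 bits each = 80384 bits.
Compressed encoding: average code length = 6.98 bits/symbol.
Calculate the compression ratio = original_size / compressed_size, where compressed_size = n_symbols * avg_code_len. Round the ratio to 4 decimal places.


original_size = n_symbols * orig_bits = 5024 * 16 = 80384 bits
compressed_size = n_symbols * avg_code_len = 5024 * 6.98 = 35067.52 bits
ratio = original_size / compressed_size = 80384 / 35067.52 = 2.2923

Compression ratio = 2.2923


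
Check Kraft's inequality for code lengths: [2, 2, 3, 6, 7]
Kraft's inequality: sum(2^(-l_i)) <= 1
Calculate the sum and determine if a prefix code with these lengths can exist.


Sum = 2^(-2) + 2^(-2) + 2^(-3) + 2^(-6) + 2^(-7)
    = 0.25 + 0.25 + 0.125 + 0.015625 + 0.0078125
    = 83/128 = 0.6484375
Since 0.6484375 <= 1, Kraft's inequality IS satisfied.
A prefix code with these lengths CAN exist.

Kraft sum = 0.6484375. Satisfied.


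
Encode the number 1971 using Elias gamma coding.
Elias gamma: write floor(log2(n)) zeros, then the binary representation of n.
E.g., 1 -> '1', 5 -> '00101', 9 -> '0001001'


num_bits = floor(log2(1971)) + 1 = 11
leading_zeros = num_bits - 1 = 10
binary(1971) = 11110110011

Elias gamma(1971) = '0000000000' + '11110110011' = 000000000011110110011 (21 bits)


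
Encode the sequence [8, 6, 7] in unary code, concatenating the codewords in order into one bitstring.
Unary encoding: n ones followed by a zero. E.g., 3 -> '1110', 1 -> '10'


Encode each number as n ones followed by a terminating 0:
  8 -> 111111110 (9 bits)
  6 -> 1111110 (7 bits)
  7 -> 11111110 (8 bits)
Total length = 9 + 7 + 8 = 24 bits.

Unary([8, 6, 7]) = 111111110111111011111110 (24 bits)


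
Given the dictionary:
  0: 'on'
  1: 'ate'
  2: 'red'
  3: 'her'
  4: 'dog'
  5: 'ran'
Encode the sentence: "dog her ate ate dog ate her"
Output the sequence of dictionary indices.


Look up each word in the dictionary:
  'dog' -> 4
  'her' -> 3
  'ate' -> 1
  'ate' -> 1
  'dog' -> 4
  'ate' -> 1
  'her' -> 3

Encoded: [4, 3, 1, 1, 4, 1, 3]


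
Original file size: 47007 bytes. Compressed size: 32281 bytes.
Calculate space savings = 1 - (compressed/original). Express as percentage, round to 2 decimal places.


ratio = compressed/original = 32281/47007 = 0.686728
savings = 1 - ratio = 1 - 0.686728 = 0.313272
as a percentage: 0.313272 * 100 = 31.33%

Space savings = 1 - 32281/47007 = 31.33%


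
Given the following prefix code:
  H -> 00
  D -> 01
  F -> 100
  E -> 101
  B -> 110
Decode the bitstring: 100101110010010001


Decoding step by step:
Bits 100 -> F
Bits 101 -> E
Bits 110 -> B
Bits 01 -> D
Bits 00 -> H
Bits 100 -> F
Bits 01 -> D


Decoded message: FEBDHFD


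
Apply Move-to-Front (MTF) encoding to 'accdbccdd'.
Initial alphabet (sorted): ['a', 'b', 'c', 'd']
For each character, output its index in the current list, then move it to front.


MTF encoding:
'a': index 0 in ['a', 'b', 'c', 'd'] -> ['a', 'b', 'c', 'd']
'c': index 2 in ['a', 'b', 'c', 'd'] -> ['c', 'a', 'b', 'd']
'c': index 0 in ['c', 'a', 'b', 'd'] -> ['c', 'a', 'b', 'd']
'd': index 3 in ['c', 'a', 'b', 'd'] -> ['d', 'c', 'a', 'b']
'b': index 3 in ['d', 'c', 'a', 'b'] -> ['b', 'd', 'c', 'a']
'c': index 2 in ['b', 'd', 'c', 'a'] -> ['c', 'b', 'd', 'a']
'c': index 0 in ['c', 'b', 'd', 'a'] -> ['c', 'b', 'd', 'a']
'd': index 2 in ['c', 'b', 'd', 'a'] -> ['d', 'c', 'b', 'a']
'd': index 0 in ['d', 'c', 'b', 'a'] -> ['d', 'c', 'b', 'a']


Output: [0, 2, 0, 3, 3, 2, 0, 2, 0]


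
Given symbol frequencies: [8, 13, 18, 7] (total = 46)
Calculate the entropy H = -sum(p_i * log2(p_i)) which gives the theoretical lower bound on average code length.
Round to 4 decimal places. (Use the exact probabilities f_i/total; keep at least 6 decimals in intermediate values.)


Per-symbol terms -p_i * log2(p_i) with p_i = f_i/46:
  p = 8/46 = 0.173913: log2(p) = -2.523562, -p*log2(p) = 0.438880
  p = 13/46 = 0.282609: log2(p) = -1.823122, -p*log2(p) = 0.515230
  p = 18/46 = 0.391304: log2(p) = -1.353637, -p*log2(p) = 0.529684
  p = 7/46 = 0.152174: log2(p) = -2.716207, -p*log2(p) = 0.413336
H = 0.438880 + 0.515230 + 0.529684 + 0.413336 = 1.897130

H = 1.8971 bits/symbol


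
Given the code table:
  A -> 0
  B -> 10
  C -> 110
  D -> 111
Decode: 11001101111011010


Decoding:
110 -> C
0 -> A
110 -> C
111 -> D
10 -> B
110 -> C
10 -> B


Result: CACDBCB


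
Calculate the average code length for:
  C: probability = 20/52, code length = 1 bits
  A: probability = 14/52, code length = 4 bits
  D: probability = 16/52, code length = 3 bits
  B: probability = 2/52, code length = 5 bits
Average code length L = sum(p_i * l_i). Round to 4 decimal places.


Weighted contributions p_i * l_i:
  C: (20/52) * 1 = 20/52
  A: (14/52) * 4 = 56/52
  D: (16/52) * 3 = 48/52
  B: (2/52) * 5 = 10/52
Sum = (20 + 56 + 48 + 10)/52 = 134/52

L = 134/52 = 2.5769 bits/symbol


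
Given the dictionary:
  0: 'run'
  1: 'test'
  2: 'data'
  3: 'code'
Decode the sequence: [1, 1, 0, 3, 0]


Look up each index in the dictionary:
  1 -> 'test'
  1 -> 'test'
  0 -> 'run'
  3 -> 'code'
  0 -> 'run'

Decoded: "test test run code run"


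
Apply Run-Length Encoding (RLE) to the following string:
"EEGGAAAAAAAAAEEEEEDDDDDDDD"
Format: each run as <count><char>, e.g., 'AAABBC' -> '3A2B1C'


Scanning runs left to right:
  i=0: run of 'E' x 2 -> '2E'
  i=2: run of 'G' x 2 -> '2G'
  i=4: run of 'A' x 9 -> '9A'
  i=13: run of 'E' x 5 -> '5E'
  i=18: run of 'D' x 8 -> '8D'

RLE = 2E2G9A5E8D


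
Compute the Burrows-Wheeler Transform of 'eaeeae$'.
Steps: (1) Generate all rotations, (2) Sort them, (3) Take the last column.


Rotations (sorted):
  0: $eaeeae -> last char: e
  1: ae$eaee -> last char: e
  2: aeeae$e -> last char: e
  3: e$eaeea -> last char: a
  4: eae$eae -> last char: e
  5: eaeeae$ -> last char: $
  6: eeae$ea -> last char: a


BWT = eeeae$a


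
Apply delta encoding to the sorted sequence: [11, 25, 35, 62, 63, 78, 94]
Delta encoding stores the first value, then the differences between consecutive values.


First value: 11
Deltas:
  25 - 11 = 14
  35 - 25 = 10
  62 - 35 = 27
  63 - 62 = 1
  78 - 63 = 15
  94 - 78 = 16


Delta encoded: [11, 14, 10, 27, 1, 15, 16]


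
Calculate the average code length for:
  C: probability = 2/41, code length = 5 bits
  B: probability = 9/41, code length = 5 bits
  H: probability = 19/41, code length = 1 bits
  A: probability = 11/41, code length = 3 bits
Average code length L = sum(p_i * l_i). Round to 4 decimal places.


Weighted contributions p_i * l_i:
  C: (2/41) * 5 = 10/41
  B: (9/41) * 5 = 45/41
  H: (19/41) * 1 = 19/41
  A: (11/41) * 3 = 33/41
Sum = (10 + 45 + 19 + 33)/41 = 107/41

L = 107/41 = 2.6098 bits/symbol


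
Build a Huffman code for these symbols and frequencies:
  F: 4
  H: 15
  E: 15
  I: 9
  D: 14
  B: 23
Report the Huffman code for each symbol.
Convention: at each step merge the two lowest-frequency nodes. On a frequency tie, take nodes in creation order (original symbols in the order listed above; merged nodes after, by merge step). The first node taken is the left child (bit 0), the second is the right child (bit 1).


Huffman tree construction:
Step 1: Merge F(4) + I(9) = 13
Step 2: Merge (F+I)(13) + D(14) = 27
Step 3: Merge H(15) + E(15) = 30
Step 4: Merge B(23) + ((F+I)+D)(27) = 50
Step 5: Merge (H+E)(30) + (B+((F+I)+D))(50) = 80
Read each symbol's code off the tree from the root (left child = 0, right child = 1).

Codes:
  F: 1100 (length 4)
  H: 00 (length 2)
  E: 01 (length 2)
  I: 1101 (length 4)
  D: 111 (length 3)
  B: 10 (length 2)
Average code length: 200/80 = 2.5000 bits/symbol


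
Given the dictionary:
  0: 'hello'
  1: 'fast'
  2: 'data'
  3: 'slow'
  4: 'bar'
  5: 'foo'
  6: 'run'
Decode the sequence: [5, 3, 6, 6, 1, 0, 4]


Look up each index in the dictionary:
  5 -> 'foo'
  3 -> 'slow'
  6 -> 'run'
  6 -> 'run'
  1 -> 'fast'
  0 -> 'hello'
  4 -> 'bar'

Decoded: "foo slow run run fast hello bar"


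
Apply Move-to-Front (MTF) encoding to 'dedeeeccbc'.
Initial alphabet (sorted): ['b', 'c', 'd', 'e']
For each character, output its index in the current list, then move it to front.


MTF encoding:
'd': index 2 in ['b', 'c', 'd', 'e'] -> ['d', 'b', 'c', 'e']
'e': index 3 in ['d', 'b', 'c', 'e'] -> ['e', 'd', 'b', 'c']
'd': index 1 in ['e', 'd', 'b', 'c'] -> ['d', 'e', 'b', 'c']
'e': index 1 in ['d', 'e', 'b', 'c'] -> ['e', 'd', 'b', 'c']
'e': index 0 in ['e', 'd', 'b', 'c'] -> ['e', 'd', 'b', 'c']
'e': index 0 in ['e', 'd', 'b', 'c'] -> ['e', 'd', 'b', 'c']
'c': index 3 in ['e', 'd', 'b', 'c'] -> ['c', 'e', 'd', 'b']
'c': index 0 in ['c', 'e', 'd', 'b'] -> ['c', 'e', 'd', 'b']
'b': index 3 in ['c', 'e', 'd', 'b'] -> ['b', 'c', 'e', 'd']
'c': index 1 in ['b', 'c', 'e', 'd'] -> ['c', 'b', 'e', 'd']


Output: [2, 3, 1, 1, 0, 0, 3, 0, 3, 1]


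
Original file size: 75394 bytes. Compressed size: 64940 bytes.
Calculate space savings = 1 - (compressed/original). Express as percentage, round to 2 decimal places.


ratio = compressed/original = 64940/75394 = 0.861342
savings = 1 - ratio = 1 - 0.861342 = 0.138658
as a percentage: 0.138658 * 100 = 13.87%

Space savings = 1 - 64940/75394 = 13.87%


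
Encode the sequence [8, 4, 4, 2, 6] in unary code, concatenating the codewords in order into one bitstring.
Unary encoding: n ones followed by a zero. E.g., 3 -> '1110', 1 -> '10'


Encode each number as n ones followed by a terminating 0:
  8 -> 111111110 (9 bits)
  4 -> 11110 (5 bits)
  4 -> 11110 (5 bits)
  2 -> 110 (3 bits)
  6 -> 1111110 (7 bits)
Total length = 9 + 5 + 5 + 3 + 7 = 29 bits.

Unary([8, 4, 4, 2, 6]) = 11111111011110111101101111110 (29 bits)


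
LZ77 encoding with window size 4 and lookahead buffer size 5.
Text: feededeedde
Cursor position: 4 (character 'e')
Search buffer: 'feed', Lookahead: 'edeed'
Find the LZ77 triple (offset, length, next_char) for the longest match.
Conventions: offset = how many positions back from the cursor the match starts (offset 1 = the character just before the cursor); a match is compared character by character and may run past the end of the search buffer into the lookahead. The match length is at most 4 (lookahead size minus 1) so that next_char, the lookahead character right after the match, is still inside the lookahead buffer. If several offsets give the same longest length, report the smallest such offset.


Try each offset into the search buffer:
  offset=1 (pos 3, char 'd'): match length 0
  offset=2 (pos 2, char 'e'): match length 3
  offset=3 (pos 1, char 'e'): match length 1
  offset=4 (pos 0, char 'f'): match length 0
Longest match has length 3 at offset 2.
next_char = character at position 4 + 3 = 7 -> 'e'

Best match: offset=2, length=3 (matching 'ede' starting at position 2)
LZ77 triple: (2, 3, 'e')


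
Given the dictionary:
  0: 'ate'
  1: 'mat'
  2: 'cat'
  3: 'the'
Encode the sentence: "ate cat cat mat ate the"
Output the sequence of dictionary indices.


Look up each word in the dictionary:
  'ate' -> 0
  'cat' -> 2
  'cat' -> 2
  'mat' -> 1
  'ate' -> 0
  'the' -> 3

Encoded: [0, 2, 2, 1, 0, 3]


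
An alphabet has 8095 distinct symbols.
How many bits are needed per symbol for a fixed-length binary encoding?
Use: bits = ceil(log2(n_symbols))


log2(8095) = 12.9828
Bracket: 2^12 = 4096 < 8095 <= 2^13 = 8192
So ceil(log2(8095)) = 13

bits = ceil(log2(8095)) = ceil(12.9828) = 13 bits


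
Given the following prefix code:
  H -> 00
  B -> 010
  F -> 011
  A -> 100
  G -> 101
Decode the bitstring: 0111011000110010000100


Decoding step by step:
Bits 011 -> F
Bits 101 -> G
Bits 100 -> A
Bits 011 -> F
Bits 00 -> H
Bits 100 -> A
Bits 00 -> H
Bits 100 -> A


Decoded message: FGAFHAHA


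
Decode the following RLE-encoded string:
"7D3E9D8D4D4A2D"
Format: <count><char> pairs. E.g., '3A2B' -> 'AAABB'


Expanding each <count><char> pair:
  7D -> 'DDDDDDD'
  3E -> 'EEE'
  9D -> 'DDDDDDDDD'
  8D -> 'DDDDDDDD'
  4D -> 'DDDD'
  4A -> 'AAAA'
  2D -> 'DD'

Decoded = DDDDDDDEEEDDDDDDDDDDDDDDDDDDDDDAAAADD


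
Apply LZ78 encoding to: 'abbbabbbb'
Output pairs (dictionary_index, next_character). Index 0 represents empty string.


LZ78 encoding steps:
Dictionary: {0: ''}
Step 1: w='' (idx 0), next='a' -> output (0, 'a'), add 'a' as idx 1
Step 2: w='' (idx 0), next='b' -> output (0, 'b'), add 'b' as idx 2
Step 3: w='b' (idx 2), next='b' -> output (2, 'b'), add 'bb' as idx 3
Step 4: w='a' (idx 1), next='b' -> output (1, 'b'), add 'ab' as idx 4
Step 5: w='bb' (idx 3), next='b' -> output (3, 'b'), add 'bbb' as idx 5


Encoded: [(0, 'a'), (0, 'b'), (2, 'b'), (1, 'b'), (3, 'b')]


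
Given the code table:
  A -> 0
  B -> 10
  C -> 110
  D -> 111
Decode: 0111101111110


Decoding:
0 -> A
111 -> D
10 -> B
111 -> D
111 -> D
0 -> A


Result: ADBDDA


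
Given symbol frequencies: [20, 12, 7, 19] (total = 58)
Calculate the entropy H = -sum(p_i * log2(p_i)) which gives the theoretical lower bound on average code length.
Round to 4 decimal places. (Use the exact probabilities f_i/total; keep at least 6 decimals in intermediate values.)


Per-symbol terms -p_i * log2(p_i) with p_i = f_i/58:
  p = 20/58 = 0.344828: log2(p) = -1.536053, -p*log2(p) = 0.529673
  p = 12/58 = 0.206897: log2(p) = -2.273018, -p*log2(p) = 0.470280
  p = 7/58 = 0.120690: log2(p) = -3.050626, -p*log2(p) = 0.368179
  p = 19/58 = 0.327586: log2(p) = -1.610053, -p*log2(p) = 0.527431
H = 0.529673 + 0.470280 + 0.368179 + 0.527431 = 1.895563

H = 1.8956 bits/symbol


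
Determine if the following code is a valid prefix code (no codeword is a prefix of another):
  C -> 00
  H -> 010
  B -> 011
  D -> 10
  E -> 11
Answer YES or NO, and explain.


Checking each pair (does one codeword prefix another?):
  C='00' vs H='010': no prefix
  C='00' vs B='011': no prefix
  C='00' vs D='10': no prefix
  C='00' vs E='11': no prefix
  H='010' vs C='00': no prefix
  H='010' vs B='011': no prefix
  H='010' vs D='10': no prefix
  H='010' vs E='11': no prefix
  B='011' vs C='00': no prefix
  B='011' vs H='010': no prefix
  B='011' vs D='10': no prefix
  B='011' vs E='11': no prefix
  D='10' vs C='00': no prefix
  D='10' vs H='010': no prefix
  D='10' vs B='011': no prefix
  D='10' vs E='11': no prefix
  E='11' vs C='00': no prefix
  E='11' vs H='010': no prefix
  E='11' vs B='011': no prefix
  E='11' vs D='10': no prefix
No violation found over all pairs.

YES -- this is a valid prefix code. No codeword is a prefix of any other codeword.


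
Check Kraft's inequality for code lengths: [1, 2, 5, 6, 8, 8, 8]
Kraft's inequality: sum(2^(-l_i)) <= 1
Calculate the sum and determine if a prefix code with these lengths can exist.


Sum = 2^(-1) + 2^(-2) + 2^(-5) + 2^(-6) + 2^(-8) + 2^(-8) + 2^(-8)
    = 0.5 + 0.25 + 0.03125 + 0.015625 + 0.00390625 + 0.00390625 + 0.00390625
    = 207/256 = 0.80859375
Since 0.80859375 <= 1, Kraft's inequality IS satisfied.
A prefix code with these lengths CAN exist.

Kraft sum = 0.80859375. Satisfied.


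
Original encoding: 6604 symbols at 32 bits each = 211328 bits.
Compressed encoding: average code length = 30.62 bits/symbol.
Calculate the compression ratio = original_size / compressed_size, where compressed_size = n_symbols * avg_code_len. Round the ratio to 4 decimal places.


original_size = n_symbols * orig_bits = 6604 * 32 = 211328 bits
compressed_size = n_symbols * avg_code_len = 6604 * 30.62 = 202214.48 bits
ratio = original_size / compressed_size = 211328 / 202214.48 = 1.0451

Compression ratio = 1.0451


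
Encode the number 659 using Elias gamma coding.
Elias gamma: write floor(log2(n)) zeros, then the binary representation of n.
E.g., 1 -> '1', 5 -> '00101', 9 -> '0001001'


num_bits = floor(log2(659)) + 1 = 10
leading_zeros = num_bits - 1 = 9
binary(659) = 1010010011

Elias gamma(659) = '000000000' + '1010010011' = 0000000001010010011 (19 bits)


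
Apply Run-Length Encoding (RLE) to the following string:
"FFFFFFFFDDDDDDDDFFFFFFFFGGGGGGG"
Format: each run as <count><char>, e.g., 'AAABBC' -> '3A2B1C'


Scanning runs left to right:
  i=0: run of 'F' x 8 -> '8F'
  i=8: run of 'D' x 8 -> '8D'
  i=16: run of 'F' x 8 -> '8F'
  i=24: run of 'G' x 7 -> '7G'

RLE = 8F8D8F7G


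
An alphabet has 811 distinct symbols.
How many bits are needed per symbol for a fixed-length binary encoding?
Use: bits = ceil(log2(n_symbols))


log2(811) = 9.6636
Bracket: 2^9 = 512 < 811 <= 2^10 = 1024
So ceil(log2(811)) = 10

bits = ceil(log2(811)) = ceil(9.6636) = 10 bits


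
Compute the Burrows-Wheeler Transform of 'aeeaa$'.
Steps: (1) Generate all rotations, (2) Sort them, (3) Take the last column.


Rotations (sorted):
  0: $aeeaa -> last char: a
  1: a$aeea -> last char: a
  2: aa$aee -> last char: e
  3: aeeaa$ -> last char: $
  4: eaa$ae -> last char: e
  5: eeaa$a -> last char: a


BWT = aae$ea


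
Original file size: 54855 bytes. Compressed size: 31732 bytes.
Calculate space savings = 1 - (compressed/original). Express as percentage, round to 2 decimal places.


ratio = compressed/original = 31732/54855 = 0.578471
savings = 1 - ratio = 1 - 0.578471 = 0.421529
as a percentage: 0.421529 * 100 = 42.15%

Space savings = 1 - 31732/54855 = 42.15%


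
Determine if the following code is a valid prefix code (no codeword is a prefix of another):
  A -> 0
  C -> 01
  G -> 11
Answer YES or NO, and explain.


Checking each pair (does one codeword prefix another?):
  A='0' vs C='01': prefix -- VIOLATION

NO -- this is NOT a valid prefix code. A (0) is a prefix of C (01).


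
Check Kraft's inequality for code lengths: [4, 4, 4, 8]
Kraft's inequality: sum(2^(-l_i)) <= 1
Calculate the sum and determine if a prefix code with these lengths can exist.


Sum = 2^(-4) + 2^(-4) + 2^(-4) + 2^(-8)
    = 0.0625 + 0.0625 + 0.0625 + 0.00390625
    = 49/256 = 0.19140625
Since 0.19140625 <= 1, Kraft's inequality IS satisfied.
A prefix code with these lengths CAN exist.

Kraft sum = 0.19140625. Satisfied.


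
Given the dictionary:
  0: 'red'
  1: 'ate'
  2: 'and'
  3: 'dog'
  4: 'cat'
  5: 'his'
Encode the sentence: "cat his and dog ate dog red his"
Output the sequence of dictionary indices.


Look up each word in the dictionary:
  'cat' -> 4
  'his' -> 5
  'and' -> 2
  'dog' -> 3
  'ate' -> 1
  'dog' -> 3
  'red' -> 0
  'his' -> 5

Encoded: [4, 5, 2, 3, 1, 3, 0, 5]


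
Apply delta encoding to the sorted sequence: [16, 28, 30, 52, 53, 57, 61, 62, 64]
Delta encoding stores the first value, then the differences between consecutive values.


First value: 16
Deltas:
  28 - 16 = 12
  30 - 28 = 2
  52 - 30 = 22
  53 - 52 = 1
  57 - 53 = 4
  61 - 57 = 4
  62 - 61 = 1
  64 - 62 = 2


Delta encoded: [16, 12, 2, 22, 1, 4, 4, 1, 2]


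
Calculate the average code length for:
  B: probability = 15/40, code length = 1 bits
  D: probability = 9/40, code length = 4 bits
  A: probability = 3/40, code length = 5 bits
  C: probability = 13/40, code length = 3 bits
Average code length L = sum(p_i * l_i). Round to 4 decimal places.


Weighted contributions p_i * l_i:
  B: (15/40) * 1 = 15/40
  D: (9/40) * 4 = 36/40
  A: (3/40) * 5 = 15/40
  C: (13/40) * 3 = 39/40
Sum = (15 + 36 + 15 + 39)/40 = 105/40

L = 105/40 = 2.6250 bits/symbol


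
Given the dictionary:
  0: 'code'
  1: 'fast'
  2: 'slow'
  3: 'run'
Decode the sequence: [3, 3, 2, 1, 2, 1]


Look up each index in the dictionary:
  3 -> 'run'
  3 -> 'run'
  2 -> 'slow'
  1 -> 'fast'
  2 -> 'slow'
  1 -> 'fast'

Decoded: "run run slow fast slow fast"


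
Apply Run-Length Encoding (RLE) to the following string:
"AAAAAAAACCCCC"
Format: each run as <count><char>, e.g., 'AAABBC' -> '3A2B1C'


Scanning runs left to right:
  i=0: run of 'A' x 8 -> '8A'
  i=8: run of 'C' x 5 -> '5C'

RLE = 8A5C


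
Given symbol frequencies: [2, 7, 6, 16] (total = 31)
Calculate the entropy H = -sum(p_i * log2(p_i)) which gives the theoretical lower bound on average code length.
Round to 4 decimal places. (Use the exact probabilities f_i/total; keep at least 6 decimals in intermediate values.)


Per-symbol terms -p_i * log2(p_i) with p_i = f_i/31:
  p = 2/31 = 0.064516: log2(p) = -3.954196, -p*log2(p) = 0.255109
  p = 7/31 = 0.225806: log2(p) = -2.146841, -p*log2(p) = 0.484771
  p = 6/31 = 0.193548: log2(p) = -2.369234, -p*log2(p) = 0.458561
  p = 16/31 = 0.516129: log2(p) = -0.954196, -p*log2(p) = 0.492488
H = 0.255109 + 0.484771 + 0.458561 + 0.492488 = 1.690929

H = 1.6909 bits/symbol


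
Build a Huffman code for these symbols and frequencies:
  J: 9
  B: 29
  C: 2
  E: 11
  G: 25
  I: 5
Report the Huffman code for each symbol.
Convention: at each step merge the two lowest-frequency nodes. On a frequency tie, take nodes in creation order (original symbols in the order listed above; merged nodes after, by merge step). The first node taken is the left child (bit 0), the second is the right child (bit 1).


Huffman tree construction:
Step 1: Merge C(2) + I(5) = 7
Step 2: Merge (C+I)(7) + J(9) = 16
Step 3: Merge E(11) + ((C+I)+J)(16) = 27
Step 4: Merge G(25) + (E+((C+I)+J))(27) = 52
Step 5: Merge B(29) + (G+(E+((C+I)+J)))(52) = 81
Read each symbol's code off the tree from the root (left child = 0, right child = 1).

Codes:
  J: 1111 (length 4)
  B: 0 (length 1)
  C: 11100 (length 5)
  E: 110 (length 3)
  G: 10 (length 2)
  I: 11101 (length 5)
Average code length: 183/81 = 2.2593 bits/symbol


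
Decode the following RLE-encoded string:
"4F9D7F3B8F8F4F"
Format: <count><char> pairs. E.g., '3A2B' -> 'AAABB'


Expanding each <count><char> pair:
  4F -> 'FFFF'
  9D -> 'DDDDDDDDD'
  7F -> 'FFFFFFF'
  3B -> 'BBB'
  8F -> 'FFFFFFFF'
  8F -> 'FFFFFFFF'
  4F -> 'FFFF'

Decoded = FFFFDDDDDDDDDFFFFFFFBBBFFFFFFFFFFFFFFFFFFFF


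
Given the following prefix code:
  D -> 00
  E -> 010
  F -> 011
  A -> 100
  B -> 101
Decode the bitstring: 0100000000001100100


Decoding step by step:
Bits 010 -> E
Bits 00 -> D
Bits 00 -> D
Bits 00 -> D
Bits 00 -> D
Bits 011 -> F
Bits 00 -> D
Bits 100 -> A


Decoded message: EDDDDFDA


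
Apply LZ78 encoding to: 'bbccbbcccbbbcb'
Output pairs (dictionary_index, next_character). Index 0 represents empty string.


LZ78 encoding steps:
Dictionary: {0: ''}
Step 1: w='' (idx 0), next='b' -> output (0, 'b'), add 'b' as idx 1
Step 2: w='b' (idx 1), next='c' -> output (1, 'c'), add 'bc' as idx 2
Step 3: w='' (idx 0), next='c' -> output (0, 'c'), add 'c' as idx 3
Step 4: w='b' (idx 1), next='b' -> output (1, 'b'), add 'bb' as idx 4
Step 5: w='c' (idx 3), next='c' -> output (3, 'c'), add 'cc' as idx 5
Step 6: w='c' (idx 3), next='b' -> output (3, 'b'), add 'cb' as idx 6
Step 7: w='bb' (idx 4), next='c' -> output (4, 'c'), add 'bbc' as idx 7
Step 8: w='b' (idx 1), end of input -> output (1, '')


Encoded: [(0, 'b'), (1, 'c'), (0, 'c'), (1, 'b'), (3, 'c'), (3, 'b'), (4, 'c'), (1, '')]


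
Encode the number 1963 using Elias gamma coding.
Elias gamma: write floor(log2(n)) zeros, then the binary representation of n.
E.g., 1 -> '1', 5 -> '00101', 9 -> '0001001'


num_bits = floor(log2(1963)) + 1 = 11
leading_zeros = num_bits - 1 = 10
binary(1963) = 11110101011

Elias gamma(1963) = '0000000000' + '11110101011' = 000000000011110101011 (21 bits)


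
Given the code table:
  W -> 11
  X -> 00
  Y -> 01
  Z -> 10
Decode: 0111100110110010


Decoding:
01 -> Y
11 -> W
10 -> Z
01 -> Y
10 -> Z
11 -> W
00 -> X
10 -> Z


Result: YWZYZWXZ


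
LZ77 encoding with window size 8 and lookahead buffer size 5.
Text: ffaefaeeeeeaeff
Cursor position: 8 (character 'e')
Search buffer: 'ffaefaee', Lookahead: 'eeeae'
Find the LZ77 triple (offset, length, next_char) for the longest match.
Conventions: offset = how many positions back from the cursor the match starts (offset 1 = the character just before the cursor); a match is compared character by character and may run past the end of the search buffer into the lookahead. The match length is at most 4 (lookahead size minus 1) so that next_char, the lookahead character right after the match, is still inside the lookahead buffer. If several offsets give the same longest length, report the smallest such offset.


Try each offset into the search buffer:
  offset=1 (pos 7, char 'e'): match length 3
  offset=2 (pos 6, char 'e'): match length 3
  offset=3 (pos 5, char 'a'): match length 0
  offset=4 (pos 4, char 'f'): match length 0
  offset=5 (pos 3, char 'e'): match length 1
  offset=6 (pos 2, char 'a'): match length 0
  offset=7 (pos 1, char 'f'): match length 0
  offset=8 (pos 0, char 'f'): match length 0
Longest match has length 3, found at offsets 1, 2; take the smallest, offset 1.
next_char = character at position 8 + 3 = 11 -> 'a'

Best match: offset=1, length=3 (matching 'eee' starting at position 7)
LZ77 triple: (1, 3, 'a')


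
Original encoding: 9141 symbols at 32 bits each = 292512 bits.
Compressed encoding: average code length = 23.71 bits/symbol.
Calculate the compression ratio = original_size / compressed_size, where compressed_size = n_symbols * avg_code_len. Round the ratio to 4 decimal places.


original_size = n_symbols * orig_bits = 9141 * 32 = 292512 bits
compressed_size = n_symbols * avg_code_len = 9141 * 23.71 = 216733.11 bits
ratio = original_size / compressed_size = 292512 / 216733.11 = 1.3496

Compression ratio = 1.3496


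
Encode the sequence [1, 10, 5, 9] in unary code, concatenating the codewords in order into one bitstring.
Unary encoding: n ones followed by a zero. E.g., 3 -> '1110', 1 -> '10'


Encode each number as n ones followed by a terminating 0:
  1 -> 10 (2 bits)
  10 -> 11111111110 (11 bits)
  5 -> 111110 (6 bits)
  9 -> 1111111110 (10 bits)
Total length = 2 + 11 + 6 + 10 = 29 bits.

Unary([1, 10, 5, 9]) = 10111111111101111101111111110 (29 bits)
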